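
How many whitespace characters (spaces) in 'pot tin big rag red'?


\s matches whitespace characters (spaces, tabs, etc.).
Text: 'pot tin big rag red'
This text has 5 words separated by spaces.
Number of spaces = number of words - 1 = 5 - 1 = 4

4


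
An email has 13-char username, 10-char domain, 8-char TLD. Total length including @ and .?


An email address has format: username@domain.tld
Username length: 13
'@' character: 1
Domain length: 10
'.' character: 1
TLD length: 8
Total = 13 + 1 + 10 + 1 + 8 = 33

33


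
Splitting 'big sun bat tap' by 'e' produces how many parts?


Splitting by 'e' breaks the string at each occurrence of the separator.
Text: 'big sun bat tap'
Parts after split:
  Part 1: 'big sun bat tap'
Total parts: 1

1


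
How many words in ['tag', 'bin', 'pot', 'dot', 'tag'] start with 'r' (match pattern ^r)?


Pattern ^r anchors to start of word. Check which words begin with 'r':
  'tag' -> no
  'bin' -> no
  'pot' -> no
  'dot' -> no
  'tag' -> no
Matching words: []
Count: 0

0


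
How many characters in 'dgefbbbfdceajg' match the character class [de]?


Character class [de] matches any of: {d, e}
Scanning string 'dgefbbbfdceajg' character by character:
  pos 0: 'd' -> MATCH
  pos 1: 'g' -> no
  pos 2: 'e' -> MATCH
  pos 3: 'f' -> no
  pos 4: 'b' -> no
  pos 5: 'b' -> no
  pos 6: 'b' -> no
  pos 7: 'f' -> no
  pos 8: 'd' -> MATCH
  pos 9: 'c' -> no
  pos 10: 'e' -> MATCH
  pos 11: 'a' -> no
  pos 12: 'j' -> no
  pos 13: 'g' -> no
Total matches: 4

4


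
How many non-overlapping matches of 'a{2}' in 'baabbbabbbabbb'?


Pattern 'a{2}' matches exactly 2 consecutive a's (greedy, non-overlapping).
String: 'baabbbabbbabbb'
Scanning for runs of a's:
  Run at pos 1: 'aa' (length 2) -> 1 match(es)
  Run at pos 6: 'a' (length 1) -> 0 match(es)
  Run at pos 10: 'a' (length 1) -> 0 match(es)
Matches found: ['aa']
Total: 1

1


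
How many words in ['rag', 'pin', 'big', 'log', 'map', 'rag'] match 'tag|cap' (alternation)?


Alternation 'tag|cap' matches either 'tag' or 'cap'.
Checking each word:
  'rag' -> no
  'pin' -> no
  'big' -> no
  'log' -> no
  'map' -> no
  'rag' -> no
Matches: []
Count: 0

0


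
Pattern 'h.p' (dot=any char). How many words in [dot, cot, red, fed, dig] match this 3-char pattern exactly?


Pattern 'h.p' means: starts with 'h', any single char, ends with 'p'.
Checking each word (must be exactly 3 chars):
  'dot' (len=3): no
  'cot' (len=3): no
  'red' (len=3): no
  'fed' (len=3): no
  'dig' (len=3): no
Matching words: []
Total: 0

0


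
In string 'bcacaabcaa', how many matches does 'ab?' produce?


Pattern 'ab?' matches 'a' optionally followed by 'b'.
String: 'bcacaabcaa'
Scanning left to right for 'a' then checking next char:
  Match 1: 'a' (a not followed by b)
  Match 2: 'a' (a not followed by b)
  Match 3: 'ab' (a followed by b)
  Match 4: 'a' (a not followed by b)
  Match 5: 'a' (a not followed by b)
Total matches: 5

5


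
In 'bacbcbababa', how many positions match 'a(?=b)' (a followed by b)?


Lookahead 'a(?=b)' matches 'a' only when followed by 'b'.
String: 'bacbcbababa'
Checking each position where char is 'a':
  pos 1: 'a' -> no (next='c')
  pos 6: 'a' -> MATCH (next='b')
  pos 8: 'a' -> MATCH (next='b')
Matching positions: [6, 8]
Count: 2

2


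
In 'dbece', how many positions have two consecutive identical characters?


Looking for consecutive identical characters in 'dbece':
  pos 0-1: 'd' vs 'b' -> different
  pos 1-2: 'b' vs 'e' -> different
  pos 2-3: 'e' vs 'c' -> different
  pos 3-4: 'c' vs 'e' -> different
Consecutive identical pairs: []
Count: 0

0


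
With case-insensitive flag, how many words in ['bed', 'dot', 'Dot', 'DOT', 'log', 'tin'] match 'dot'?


Case-insensitive matching: compare each word's lowercase form to 'dot'.
  'bed' -> lower='bed' -> no
  'dot' -> lower='dot' -> MATCH
  'Dot' -> lower='dot' -> MATCH
  'DOT' -> lower='dot' -> MATCH
  'log' -> lower='log' -> no
  'tin' -> lower='tin' -> no
Matches: ['dot', 'Dot', 'DOT']
Count: 3

3


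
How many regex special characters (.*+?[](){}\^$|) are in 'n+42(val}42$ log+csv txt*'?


Regex special characters are: . * + ? [ ] ( ) { } \ ^ $ |
Scanning 'n+42(val}42$ log+csv txt*':
  pos 1: '+' -> SPECIAL
  pos 4: '(' -> SPECIAL
  pos 8: '}' -> SPECIAL
  pos 11: '$' -> SPECIAL
  pos 16: '+' -> SPECIAL
  pos 24: '*' -> SPECIAL
Special chars found: ['+', '(', '}', '$', '+', '*']
Total: 6

6


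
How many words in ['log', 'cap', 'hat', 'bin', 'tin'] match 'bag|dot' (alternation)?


Alternation 'bag|dot' matches either 'bag' or 'dot'.
Checking each word:
  'log' -> no
  'cap' -> no
  'hat' -> no
  'bin' -> no
  'tin' -> no
Matches: []
Count: 0

0


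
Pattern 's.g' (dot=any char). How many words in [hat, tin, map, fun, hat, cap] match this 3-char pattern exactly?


Pattern 's.g' means: starts with 's', any single char, ends with 'g'.
Checking each word (must be exactly 3 chars):
  'hat' (len=3): no
  'tin' (len=3): no
  'map' (len=3): no
  'fun' (len=3): no
  'hat' (len=3): no
  'cap' (len=3): no
Matching words: []
Total: 0

0


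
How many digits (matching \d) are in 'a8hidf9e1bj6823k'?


\d matches any digit 0-9.
Scanning 'a8hidf9e1bj6823k':
  pos 1: '8' -> DIGIT
  pos 6: '9' -> DIGIT
  pos 8: '1' -> DIGIT
  pos 11: '6' -> DIGIT
  pos 12: '8' -> DIGIT
  pos 13: '2' -> DIGIT
  pos 14: '3' -> DIGIT
Digits found: ['8', '9', '1', '6', '8', '2', '3']
Total: 7

7


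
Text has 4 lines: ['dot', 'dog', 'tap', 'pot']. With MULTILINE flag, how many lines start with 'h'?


With MULTILINE flag, ^ matches the start of each line.
Lines: ['dot', 'dog', 'tap', 'pot']
Checking which lines start with 'h':
  Line 1: 'dot' -> no
  Line 2: 'dog' -> no
  Line 3: 'tap' -> no
  Line 4: 'pot' -> no
Matching lines: []
Count: 0

0


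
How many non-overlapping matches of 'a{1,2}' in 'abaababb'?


Pattern 'a{1,2}' matches between 1 and 2 consecutive a's (greedy).
String: 'abaababb'
Finding runs of a's and applying greedy matching:
  Run at pos 0: 'a' (length 1)
  Run at pos 2: 'aa' (length 2)
  Run at pos 5: 'a' (length 1)
Matches: ['a', 'aa', 'a']
Count: 3

3


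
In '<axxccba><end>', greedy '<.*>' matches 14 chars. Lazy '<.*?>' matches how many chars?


Greedy '<.*>' tries to match as MUCH as possible.
Lazy '<.*?>' tries to match as LITTLE as possible.

String: '<axxccba><end>'
Greedy '<.*>' starts at first '<' and extends to the LAST '>': '<axxccba><end>' (14 chars)
Lazy '<.*?>' starts at first '<' and stops at the FIRST '>': '<axxccba>' (9 chars)

9


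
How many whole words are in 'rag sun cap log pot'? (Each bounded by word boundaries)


Word boundaries (\b) mark the start/end of each word.
Text: 'rag sun cap log pot'
Splitting by whitespace:
  Word 1: 'rag'
  Word 2: 'sun'
  Word 3: 'cap'
  Word 4: 'log'
  Word 5: 'pot'
Total whole words: 5

5


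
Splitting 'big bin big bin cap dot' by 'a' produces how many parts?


Splitting by 'a' breaks the string at each occurrence of the separator.
Text: 'big bin big bin cap dot'
Parts after split:
  Part 1: 'big bin big bin c'
  Part 2: 'p dot'
Total parts: 2

2


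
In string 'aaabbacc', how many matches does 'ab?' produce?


Pattern 'ab?' matches 'a' optionally followed by 'b'.
String: 'aaabbacc'
Scanning left to right for 'a' then checking next char:
  Match 1: 'a' (a not followed by b)
  Match 2: 'a' (a not followed by b)
  Match 3: 'ab' (a followed by b)
  Match 4: 'a' (a not followed by b)
Total matches: 4

4


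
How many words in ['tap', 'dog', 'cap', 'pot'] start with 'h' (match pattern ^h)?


Pattern ^h anchors to start of word. Check which words begin with 'h':
  'tap' -> no
  'dog' -> no
  'cap' -> no
  'pot' -> no
Matching words: []
Count: 0

0


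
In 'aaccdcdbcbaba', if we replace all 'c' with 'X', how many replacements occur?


re.sub('c', 'X', text) replaces every occurrence of 'c' with 'X'.
Text: 'aaccdcdbcbaba'
Scanning for 'c':
  pos 2: 'c' -> replacement #1
  pos 3: 'c' -> replacement #2
  pos 5: 'c' -> replacement #3
  pos 8: 'c' -> replacement #4
Total replacements: 4

4


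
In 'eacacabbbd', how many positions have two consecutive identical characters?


Looking for consecutive identical characters in 'eacacabbbd':
  pos 0-1: 'e' vs 'a' -> different
  pos 1-2: 'a' vs 'c' -> different
  pos 2-3: 'c' vs 'a' -> different
  pos 3-4: 'a' vs 'c' -> different
  pos 4-5: 'c' vs 'a' -> different
  pos 5-6: 'a' vs 'b' -> different
  pos 6-7: 'b' vs 'b' -> MATCH ('bb')
  pos 7-8: 'b' vs 'b' -> MATCH ('bb')
  pos 8-9: 'b' vs 'd' -> different
Consecutive identical pairs: ['bb', 'bb']
Count: 2

2


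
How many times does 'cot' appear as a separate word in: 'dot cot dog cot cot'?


Scanning each word for exact match 'cot':
  Word 1: 'dot' -> no
  Word 2: 'cot' -> MATCH
  Word 3: 'dog' -> no
  Word 4: 'cot' -> MATCH
  Word 5: 'cot' -> MATCH
Total matches: 3

3


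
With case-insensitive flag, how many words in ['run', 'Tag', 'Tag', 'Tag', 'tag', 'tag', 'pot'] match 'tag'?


Case-insensitive matching: compare each word's lowercase form to 'tag'.
  'run' -> lower='run' -> no
  'Tag' -> lower='tag' -> MATCH
  'Tag' -> lower='tag' -> MATCH
  'Tag' -> lower='tag' -> MATCH
  'tag' -> lower='tag' -> MATCH
  'tag' -> lower='tag' -> MATCH
  'pot' -> lower='pot' -> no
Matches: ['Tag', 'Tag', 'Tag', 'tag', 'tag']
Count: 5

5


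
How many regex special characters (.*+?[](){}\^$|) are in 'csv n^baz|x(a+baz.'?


Regex special characters are: . * + ? [ ] ( ) { } \ ^ $ |
Scanning 'csv n^baz|x(a+baz.':
  pos 5: '^' -> SPECIAL
  pos 9: '|' -> SPECIAL
  pos 11: '(' -> SPECIAL
  pos 13: '+' -> SPECIAL
  pos 17: '.' -> SPECIAL
Special chars found: ['^', '|', '(', '+', '.']
Total: 5

5


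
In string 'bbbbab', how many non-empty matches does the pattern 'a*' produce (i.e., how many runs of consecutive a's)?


Pattern 'a*' matches zero or more a's. We want non-empty runs of consecutive a's.
String: 'bbbbab'
Walking through the string to find runs of a's:
  Run 1: positions 4-4 -> 'a'
Non-empty runs found: ['a']
Count: 1

1


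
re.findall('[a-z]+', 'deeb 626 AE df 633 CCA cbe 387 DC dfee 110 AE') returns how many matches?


Pattern '[a-z]+' finds one or more lowercase letters.
Text: 'deeb 626 AE df 633 CCA cbe 387 DC dfee 110 AE'
Scanning for matches:
  Match 1: 'deeb'
  Match 2: 'df'
  Match 3: 'cbe'
  Match 4: 'dfee'
Total matches: 4

4


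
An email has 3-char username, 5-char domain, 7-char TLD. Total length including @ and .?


An email address has format: username@domain.tld
Username length: 3
'@' character: 1
Domain length: 5
'.' character: 1
TLD length: 7
Total = 3 + 1 + 5 + 1 + 7 = 17

17


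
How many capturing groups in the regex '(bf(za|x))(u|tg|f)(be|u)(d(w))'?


To count capturing groups, count each '(' that starts a group.
Pattern: '(bf(za|x))(u|tg|f)(be|u)(d(w))'
Walking through the pattern:
  Position 0: '(' -> group #1
  Position 3: '(' -> group #2
  Position 10: '(' -> group #3
  Position 18: '(' -> group #4
  Position 24: '(' -> group #5
  Position 26: '(' -> group #6
Total capturing groups: 6

6


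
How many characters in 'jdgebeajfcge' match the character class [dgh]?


Character class [dgh] matches any of: {d, g, h}
Scanning string 'jdgebeajfcge' character by character:
  pos 0: 'j' -> no
  pos 1: 'd' -> MATCH
  pos 2: 'g' -> MATCH
  pos 3: 'e' -> no
  pos 4: 'b' -> no
  pos 5: 'e' -> no
  pos 6: 'a' -> no
  pos 7: 'j' -> no
  pos 8: 'f' -> no
  pos 9: 'c' -> no
  pos 10: 'g' -> MATCH
  pos 11: 'e' -> no
Total matches: 3

3


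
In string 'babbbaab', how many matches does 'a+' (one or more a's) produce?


Pattern 'a+' matches one or more consecutive a's.
String: 'babbbaab'
Scanning for runs of a:
  Match 1: 'a' (length 1)
  Match 2: 'aa' (length 2)
Total matches: 2

2


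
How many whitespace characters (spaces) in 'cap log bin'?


\s matches whitespace characters (spaces, tabs, etc.).
Text: 'cap log bin'
This text has 3 words separated by spaces.
Number of spaces = number of words - 1 = 3 - 1 = 2

2


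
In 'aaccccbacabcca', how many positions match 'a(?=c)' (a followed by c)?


Lookahead 'a(?=c)' matches 'a' only when followed by 'c'.
String: 'aaccccbacabcca'
Checking each position where char is 'a':
  pos 0: 'a' -> no (next='a')
  pos 1: 'a' -> MATCH (next='c')
  pos 7: 'a' -> MATCH (next='c')
  pos 9: 'a' -> no (next='b')
Matching positions: [1, 7]
Count: 2

2


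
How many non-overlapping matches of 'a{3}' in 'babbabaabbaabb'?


Pattern 'a{3}' matches exactly 3 consecutive a's (greedy, non-overlapping).
String: 'babbabaabbaabb'
Scanning for runs of a's:
  Run at pos 1: 'a' (length 1) -> 0 match(es)
  Run at pos 4: 'a' (length 1) -> 0 match(es)
  Run at pos 6: 'aa' (length 2) -> 0 match(es)
  Run at pos 10: 'aa' (length 2) -> 0 match(es)
Matches found: []
Total: 0

0


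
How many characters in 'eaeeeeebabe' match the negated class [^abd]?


Negated class [^abd] matches any char NOT in {a, b, d}
Scanning 'eaeeeeebabe':
  pos 0: 'e' -> MATCH
  pos 1: 'a' -> no (excluded)
  pos 2: 'e' -> MATCH
  pos 3: 'e' -> MATCH
  pos 4: 'e' -> MATCH
  pos 5: 'e' -> MATCH
  pos 6: 'e' -> MATCH
  pos 7: 'b' -> no (excluded)
  pos 8: 'a' -> no (excluded)
  pos 9: 'b' -> no (excluded)
  pos 10: 'e' -> MATCH
Total matches: 7

7


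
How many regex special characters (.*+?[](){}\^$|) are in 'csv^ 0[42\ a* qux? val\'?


Regex special characters are: . * + ? [ ] ( ) { } \ ^ $ |
Scanning 'csv^ 0[42\ a* qux? val\':
  pos 3: '^' -> SPECIAL
  pos 6: '[' -> SPECIAL
  pos 9: '\' -> SPECIAL
  pos 12: '*' -> SPECIAL
  pos 17: '?' -> SPECIAL
  pos 22: '\' -> SPECIAL
Special chars found: ['^', '[', '\\', '*', '?', '\\']
Total: 6

6


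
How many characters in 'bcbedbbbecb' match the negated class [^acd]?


Negated class [^acd] matches any char NOT in {a, c, d}
Scanning 'bcbedbbbecb':
  pos 0: 'b' -> MATCH
  pos 1: 'c' -> no (excluded)
  pos 2: 'b' -> MATCH
  pos 3: 'e' -> MATCH
  pos 4: 'd' -> no (excluded)
  pos 5: 'b' -> MATCH
  pos 6: 'b' -> MATCH
  pos 7: 'b' -> MATCH
  pos 8: 'e' -> MATCH
  pos 9: 'c' -> no (excluded)
  pos 10: 'b' -> MATCH
Total matches: 8

8


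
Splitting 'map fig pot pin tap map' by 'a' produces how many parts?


Splitting by 'a' breaks the string at each occurrence of the separator.
Text: 'map fig pot pin tap map'
Parts after split:
  Part 1: 'm'
  Part 2: 'p fig pot pin t'
  Part 3: 'p m'
  Part 4: 'p'
Total parts: 4

4


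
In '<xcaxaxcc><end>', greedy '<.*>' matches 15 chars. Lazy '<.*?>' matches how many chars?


Greedy '<.*>' tries to match as MUCH as possible.
Lazy '<.*?>' tries to match as LITTLE as possible.

String: '<xcaxaxcc><end>'
Greedy '<.*>' starts at first '<' and extends to the LAST '>': '<xcaxaxcc><end>' (15 chars)
Lazy '<.*?>' starts at first '<' and stops at the FIRST '>': '<xcaxaxcc>' (10 chars)

10


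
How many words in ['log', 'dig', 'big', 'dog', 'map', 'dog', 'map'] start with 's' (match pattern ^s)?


Pattern ^s anchors to start of word. Check which words begin with 's':
  'log' -> no
  'dig' -> no
  'big' -> no
  'dog' -> no
  'map' -> no
  'dog' -> no
  'map' -> no
Matching words: []
Count: 0

0


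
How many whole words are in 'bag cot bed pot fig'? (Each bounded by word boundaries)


Word boundaries (\b) mark the start/end of each word.
Text: 'bag cot bed pot fig'
Splitting by whitespace:
  Word 1: 'bag'
  Word 2: 'cot'
  Word 3: 'bed'
  Word 4: 'pot'
  Word 5: 'fig'
Total whole words: 5

5


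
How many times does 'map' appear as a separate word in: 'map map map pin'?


Scanning each word for exact match 'map':
  Word 1: 'map' -> MATCH
  Word 2: 'map' -> MATCH
  Word 3: 'map' -> MATCH
  Word 4: 'pin' -> no
Total matches: 3

3


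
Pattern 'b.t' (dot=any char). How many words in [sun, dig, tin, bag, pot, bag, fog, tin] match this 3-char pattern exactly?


Pattern 'b.t' means: starts with 'b', any single char, ends with 't'.
Checking each word (must be exactly 3 chars):
  'sun' (len=3): no
  'dig' (len=3): no
  'tin' (len=3): no
  'bag' (len=3): no
  'pot' (len=3): no
  'bag' (len=3): no
  'fog' (len=3): no
  'tin' (len=3): no
Matching words: []
Total: 0

0


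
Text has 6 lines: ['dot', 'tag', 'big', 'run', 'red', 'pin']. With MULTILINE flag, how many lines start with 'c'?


With MULTILINE flag, ^ matches the start of each line.
Lines: ['dot', 'tag', 'big', 'run', 'red', 'pin']
Checking which lines start with 'c':
  Line 1: 'dot' -> no
  Line 2: 'tag' -> no
  Line 3: 'big' -> no
  Line 4: 'run' -> no
  Line 5: 'red' -> no
  Line 6: 'pin' -> no
Matching lines: []
Count: 0

0


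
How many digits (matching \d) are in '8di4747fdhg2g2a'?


\d matches any digit 0-9.
Scanning '8di4747fdhg2g2a':
  pos 0: '8' -> DIGIT
  pos 3: '4' -> DIGIT
  pos 4: '7' -> DIGIT
  pos 5: '4' -> DIGIT
  pos 6: '7' -> DIGIT
  pos 11: '2' -> DIGIT
  pos 13: '2' -> DIGIT
Digits found: ['8', '4', '7', '4', '7', '2', '2']
Total: 7

7


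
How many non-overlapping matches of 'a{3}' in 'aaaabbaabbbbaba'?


Pattern 'a{3}' matches exactly 3 consecutive a's (greedy, non-overlapping).
String: 'aaaabbaabbbbaba'
Scanning for runs of a's:
  Run at pos 0: 'aaaa' (length 4) -> 1 match(es)
  Run at pos 6: 'aa' (length 2) -> 0 match(es)
  Run at pos 12: 'a' (length 1) -> 0 match(es)
  Run at pos 14: 'a' (length 1) -> 0 match(es)
Matches found: ['aaa']
Total: 1

1


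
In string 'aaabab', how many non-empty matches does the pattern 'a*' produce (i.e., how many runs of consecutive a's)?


Pattern 'a*' matches zero or more a's. We want non-empty runs of consecutive a's.
String: 'aaabab'
Walking through the string to find runs of a's:
  Run 1: positions 0-2 -> 'aaa'
  Run 2: positions 4-4 -> 'a'
Non-empty runs found: ['aaa', 'a']
Count: 2

2


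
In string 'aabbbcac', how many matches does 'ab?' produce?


Pattern 'ab?' matches 'a' optionally followed by 'b'.
String: 'aabbbcac'
Scanning left to right for 'a' then checking next char:
  Match 1: 'a' (a not followed by b)
  Match 2: 'ab' (a followed by b)
  Match 3: 'a' (a not followed by b)
Total matches: 3

3


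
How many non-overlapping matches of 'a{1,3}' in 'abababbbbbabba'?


Pattern 'a{1,3}' matches between 1 and 3 consecutive a's (greedy).
String: 'abababbbbbabba'
Finding runs of a's and applying greedy matching:
  Run at pos 0: 'a' (length 1)
  Run at pos 2: 'a' (length 1)
  Run at pos 4: 'a' (length 1)
  Run at pos 10: 'a' (length 1)
  Run at pos 13: 'a' (length 1)
Matches: ['a', 'a', 'a', 'a', 'a']
Count: 5

5


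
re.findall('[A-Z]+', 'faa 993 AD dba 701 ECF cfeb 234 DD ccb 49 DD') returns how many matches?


Pattern '[A-Z]+' finds one or more uppercase letters.
Text: 'faa 993 AD dba 701 ECF cfeb 234 DD ccb 49 DD'
Scanning for matches:
  Match 1: 'AD'
  Match 2: 'ECF'
  Match 3: 'DD'
  Match 4: 'DD'
Total matches: 4

4


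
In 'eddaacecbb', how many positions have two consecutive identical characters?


Looking for consecutive identical characters in 'eddaacecbb':
  pos 0-1: 'e' vs 'd' -> different
  pos 1-2: 'd' vs 'd' -> MATCH ('dd')
  pos 2-3: 'd' vs 'a' -> different
  pos 3-4: 'a' vs 'a' -> MATCH ('aa')
  pos 4-5: 'a' vs 'c' -> different
  pos 5-6: 'c' vs 'e' -> different
  pos 6-7: 'e' vs 'c' -> different
  pos 7-8: 'c' vs 'b' -> different
  pos 8-9: 'b' vs 'b' -> MATCH ('bb')
Consecutive identical pairs: ['dd', 'aa', 'bb']
Count: 3

3


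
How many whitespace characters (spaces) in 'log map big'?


\s matches whitespace characters (spaces, tabs, etc.).
Text: 'log map big'
This text has 3 words separated by spaces.
Number of spaces = number of words - 1 = 3 - 1 = 2

2


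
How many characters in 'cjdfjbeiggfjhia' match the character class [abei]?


Character class [abei] matches any of: {a, b, e, i}
Scanning string 'cjdfjbeiggfjhia' character by character:
  pos 0: 'c' -> no
  pos 1: 'j' -> no
  pos 2: 'd' -> no
  pos 3: 'f' -> no
  pos 4: 'j' -> no
  pos 5: 'b' -> MATCH
  pos 6: 'e' -> MATCH
  pos 7: 'i' -> MATCH
  pos 8: 'g' -> no
  pos 9: 'g' -> no
  pos 10: 'f' -> no
  pos 11: 'j' -> no
  pos 12: 'h' -> no
  pos 13: 'i' -> MATCH
  pos 14: 'a' -> MATCH
Total matches: 5

5


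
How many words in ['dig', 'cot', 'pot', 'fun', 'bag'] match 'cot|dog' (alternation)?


Alternation 'cot|dog' matches either 'cot' or 'dog'.
Checking each word:
  'dig' -> no
  'cot' -> MATCH
  'pot' -> no
  'fun' -> no
  'bag' -> no
Matches: ['cot']
Count: 1

1


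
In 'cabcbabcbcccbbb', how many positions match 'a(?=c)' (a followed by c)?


Lookahead 'a(?=c)' matches 'a' only when followed by 'c'.
String: 'cabcbabcbcccbbb'
Checking each position where char is 'a':
  pos 1: 'a' -> no (next='b')
  pos 5: 'a' -> no (next='b')
Matching positions: []
Count: 0

0


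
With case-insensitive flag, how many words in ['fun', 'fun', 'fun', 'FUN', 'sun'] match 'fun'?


Case-insensitive matching: compare each word's lowercase form to 'fun'.
  'fun' -> lower='fun' -> MATCH
  'fun' -> lower='fun' -> MATCH
  'fun' -> lower='fun' -> MATCH
  'FUN' -> lower='fun' -> MATCH
  'sun' -> lower='sun' -> no
Matches: ['fun', 'fun', 'fun', 'FUN']
Count: 4

4


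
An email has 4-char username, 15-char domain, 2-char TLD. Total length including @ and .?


An email address has format: username@domain.tld
Username length: 4
'@' character: 1
Domain length: 15
'.' character: 1
TLD length: 2
Total = 4 + 1 + 15 + 1 + 2 = 23

23


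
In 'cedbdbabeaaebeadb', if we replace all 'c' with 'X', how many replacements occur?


re.sub('c', 'X', text) replaces every occurrence of 'c' with 'X'.
Text: 'cedbdbabeaaebeadb'
Scanning for 'c':
  pos 0: 'c' -> replacement #1
Total replacements: 1

1


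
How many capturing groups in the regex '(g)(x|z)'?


To count capturing groups, count each '(' that starts a group.
Pattern: '(g)(x|z)'
Walking through the pattern:
  Position 0: '(' -> group #1
  Position 3: '(' -> group #2
Total capturing groups: 2

2


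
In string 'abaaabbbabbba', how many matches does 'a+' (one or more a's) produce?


Pattern 'a+' matches one or more consecutive a's.
String: 'abaaabbbabbba'
Scanning for runs of a:
  Match 1: 'a' (length 1)
  Match 2: 'aaa' (length 3)
  Match 3: 'a' (length 1)
  Match 4: 'a' (length 1)
Total matches: 4

4


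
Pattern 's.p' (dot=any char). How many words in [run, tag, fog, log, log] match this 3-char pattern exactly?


Pattern 's.p' means: starts with 's', any single char, ends with 'p'.
Checking each word (must be exactly 3 chars):
  'run' (len=3): no
  'tag' (len=3): no
  'fog' (len=3): no
  'log' (len=3): no
  'log' (len=3): no
Matching words: []
Total: 0

0


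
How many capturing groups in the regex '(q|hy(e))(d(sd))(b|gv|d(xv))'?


To count capturing groups, count each '(' that starts a group.
Pattern: '(q|hy(e))(d(sd))(b|gv|d(xv))'
Walking through the pattern:
  Position 0: '(' -> group #1
  Position 5: '(' -> group #2
  Position 9: '(' -> group #3
  Position 11: '(' -> group #4
  Position 16: '(' -> group #5
  Position 23: '(' -> group #6
Total capturing groups: 6

6


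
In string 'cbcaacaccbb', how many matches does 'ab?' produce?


Pattern 'ab?' matches 'a' optionally followed by 'b'.
String: 'cbcaacaccbb'
Scanning left to right for 'a' then checking next char:
  Match 1: 'a' (a not followed by b)
  Match 2: 'a' (a not followed by b)
  Match 3: 'a' (a not followed by b)
Total matches: 3

3


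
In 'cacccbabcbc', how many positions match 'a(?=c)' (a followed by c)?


Lookahead 'a(?=c)' matches 'a' only when followed by 'c'.
String: 'cacccbabcbc'
Checking each position where char is 'a':
  pos 1: 'a' -> MATCH (next='c')
  pos 6: 'a' -> no (next='b')
Matching positions: [1]
Count: 1

1


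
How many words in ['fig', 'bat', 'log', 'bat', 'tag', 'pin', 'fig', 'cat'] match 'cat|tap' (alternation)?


Alternation 'cat|tap' matches either 'cat' or 'tap'.
Checking each word:
  'fig' -> no
  'bat' -> no
  'log' -> no
  'bat' -> no
  'tag' -> no
  'pin' -> no
  'fig' -> no
  'cat' -> MATCH
Matches: ['cat']
Count: 1

1


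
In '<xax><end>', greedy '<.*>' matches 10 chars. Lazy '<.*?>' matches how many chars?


Greedy '<.*>' tries to match as MUCH as possible.
Lazy '<.*?>' tries to match as LITTLE as possible.

String: '<xax><end>'
Greedy '<.*>' starts at first '<' and extends to the LAST '>': '<xax><end>' (10 chars)
Lazy '<.*?>' starts at first '<' and stops at the FIRST '>': '<xax>' (5 chars)

5


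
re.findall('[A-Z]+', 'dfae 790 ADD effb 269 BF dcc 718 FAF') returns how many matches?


Pattern '[A-Z]+' finds one or more uppercase letters.
Text: 'dfae 790 ADD effb 269 BF dcc 718 FAF'
Scanning for matches:
  Match 1: 'ADD'
  Match 2: 'BF'
  Match 3: 'FAF'
Total matches: 3

3


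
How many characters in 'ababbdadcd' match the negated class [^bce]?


Negated class [^bce] matches any char NOT in {b, c, e}
Scanning 'ababbdadcd':
  pos 0: 'a' -> MATCH
  pos 1: 'b' -> no (excluded)
  pos 2: 'a' -> MATCH
  pos 3: 'b' -> no (excluded)
  pos 4: 'b' -> no (excluded)
  pos 5: 'd' -> MATCH
  pos 6: 'a' -> MATCH
  pos 7: 'd' -> MATCH
  pos 8: 'c' -> no (excluded)
  pos 9: 'd' -> MATCH
Total matches: 6

6


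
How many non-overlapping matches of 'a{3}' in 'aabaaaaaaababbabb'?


Pattern 'a{3}' matches exactly 3 consecutive a's (greedy, non-overlapping).
String: 'aabaaaaaaababbabb'
Scanning for runs of a's:
  Run at pos 0: 'aa' (length 2) -> 0 match(es)
  Run at pos 3: 'aaaaaaa' (length 7) -> 2 match(es)
  Run at pos 11: 'a' (length 1) -> 0 match(es)
  Run at pos 14: 'a' (length 1) -> 0 match(es)
Matches found: ['aaa', 'aaa']
Total: 2

2


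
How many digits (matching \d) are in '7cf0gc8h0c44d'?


\d matches any digit 0-9.
Scanning '7cf0gc8h0c44d':
  pos 0: '7' -> DIGIT
  pos 3: '0' -> DIGIT
  pos 6: '8' -> DIGIT
  pos 8: '0' -> DIGIT
  pos 10: '4' -> DIGIT
  pos 11: '4' -> DIGIT
Digits found: ['7', '0', '8', '0', '4', '4']
Total: 6

6


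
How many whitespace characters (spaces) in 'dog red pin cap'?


\s matches whitespace characters (spaces, tabs, etc.).
Text: 'dog red pin cap'
This text has 4 words separated by spaces.
Number of spaces = number of words - 1 = 4 - 1 = 3

3


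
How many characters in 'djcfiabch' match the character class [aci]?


Character class [aci] matches any of: {a, c, i}
Scanning string 'djcfiabch' character by character:
  pos 0: 'd' -> no
  pos 1: 'j' -> no
  pos 2: 'c' -> MATCH
  pos 3: 'f' -> no
  pos 4: 'i' -> MATCH
  pos 5: 'a' -> MATCH
  pos 6: 'b' -> no
  pos 7: 'c' -> MATCH
  pos 8: 'h' -> no
Total matches: 4

4


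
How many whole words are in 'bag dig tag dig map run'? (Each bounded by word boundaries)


Word boundaries (\b) mark the start/end of each word.
Text: 'bag dig tag dig map run'
Splitting by whitespace:
  Word 1: 'bag'
  Word 2: 'dig'
  Word 3: 'tag'
  Word 4: 'dig'
  Word 5: 'map'
  Word 6: 'run'
Total whole words: 6

6


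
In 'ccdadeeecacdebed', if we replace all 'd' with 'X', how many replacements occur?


re.sub('d', 'X', text) replaces every occurrence of 'd' with 'X'.
Text: 'ccdadeeecacdebed'
Scanning for 'd':
  pos 2: 'd' -> replacement #1
  pos 4: 'd' -> replacement #2
  pos 11: 'd' -> replacement #3
  pos 15: 'd' -> replacement #4
Total replacements: 4

4


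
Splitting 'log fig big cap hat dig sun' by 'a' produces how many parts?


Splitting by 'a' breaks the string at each occurrence of the separator.
Text: 'log fig big cap hat dig sun'
Parts after split:
  Part 1: 'log fig big c'
  Part 2: 'p h'
  Part 3: 't dig sun'
Total parts: 3

3


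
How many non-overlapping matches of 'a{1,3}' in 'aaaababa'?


Pattern 'a{1,3}' matches between 1 and 3 consecutive a's (greedy).
String: 'aaaababa'
Finding runs of a's and applying greedy matching:
  Run at pos 0: 'aaaa' (length 4)
  Run at pos 5: 'a' (length 1)
  Run at pos 7: 'a' (length 1)
Matches: ['aaa', 'a', 'a', 'a']
Count: 4

4


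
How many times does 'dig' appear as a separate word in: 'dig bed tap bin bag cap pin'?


Scanning each word for exact match 'dig':
  Word 1: 'dig' -> MATCH
  Word 2: 'bed' -> no
  Word 3: 'tap' -> no
  Word 4: 'bin' -> no
  Word 5: 'bag' -> no
  Word 6: 'cap' -> no
  Word 7: 'pin' -> no
Total matches: 1

1


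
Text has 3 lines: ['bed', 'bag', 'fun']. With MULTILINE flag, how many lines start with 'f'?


With MULTILINE flag, ^ matches the start of each line.
Lines: ['bed', 'bag', 'fun']
Checking which lines start with 'f':
  Line 1: 'bed' -> no
  Line 2: 'bag' -> no
  Line 3: 'fun' -> MATCH
Matching lines: ['fun']
Count: 1

1


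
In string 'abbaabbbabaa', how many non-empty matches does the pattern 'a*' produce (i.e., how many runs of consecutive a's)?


Pattern 'a*' matches zero or more a's. We want non-empty runs of consecutive a's.
String: 'abbaabbbabaa'
Walking through the string to find runs of a's:
  Run 1: positions 0-0 -> 'a'
  Run 2: positions 3-4 -> 'aa'
  Run 3: positions 8-8 -> 'a'
  Run 4: positions 10-11 -> 'aa'
Non-empty runs found: ['a', 'aa', 'a', 'aa']
Count: 4

4


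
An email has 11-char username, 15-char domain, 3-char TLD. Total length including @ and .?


An email address has format: username@domain.tld
Username length: 11
'@' character: 1
Domain length: 15
'.' character: 1
TLD length: 3
Total = 11 + 1 + 15 + 1 + 3 = 31

31


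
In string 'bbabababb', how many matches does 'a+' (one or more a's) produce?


Pattern 'a+' matches one or more consecutive a's.
String: 'bbabababb'
Scanning for runs of a:
  Match 1: 'a' (length 1)
  Match 2: 'a' (length 1)
  Match 3: 'a' (length 1)
Total matches: 3

3


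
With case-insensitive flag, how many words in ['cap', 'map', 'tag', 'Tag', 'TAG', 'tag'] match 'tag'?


Case-insensitive matching: compare each word's lowercase form to 'tag'.
  'cap' -> lower='cap' -> no
  'map' -> lower='map' -> no
  'tag' -> lower='tag' -> MATCH
  'Tag' -> lower='tag' -> MATCH
  'TAG' -> lower='tag' -> MATCH
  'tag' -> lower='tag' -> MATCH
Matches: ['tag', 'Tag', 'TAG', 'tag']
Count: 4

4


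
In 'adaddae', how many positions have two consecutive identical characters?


Looking for consecutive identical characters in 'adaddae':
  pos 0-1: 'a' vs 'd' -> different
  pos 1-2: 'd' vs 'a' -> different
  pos 2-3: 'a' vs 'd' -> different
  pos 3-4: 'd' vs 'd' -> MATCH ('dd')
  pos 4-5: 'd' vs 'a' -> different
  pos 5-6: 'a' vs 'e' -> different
Consecutive identical pairs: ['dd']
Count: 1

1


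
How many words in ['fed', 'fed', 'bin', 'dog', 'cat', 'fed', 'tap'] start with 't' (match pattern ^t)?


Pattern ^t anchors to start of word. Check which words begin with 't':
  'fed' -> no
  'fed' -> no
  'bin' -> no
  'dog' -> no
  'cat' -> no
  'fed' -> no
  'tap' -> MATCH (starts with 't')
Matching words: ['tap']
Count: 1

1


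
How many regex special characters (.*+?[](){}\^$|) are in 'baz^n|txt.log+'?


Regex special characters are: . * + ? [ ] ( ) { } \ ^ $ |
Scanning 'baz^n|txt.log+':
  pos 3: '^' -> SPECIAL
  pos 5: '|' -> SPECIAL
  pos 9: '.' -> SPECIAL
  pos 13: '+' -> SPECIAL
Special chars found: ['^', '|', '.', '+']
Total: 4

4


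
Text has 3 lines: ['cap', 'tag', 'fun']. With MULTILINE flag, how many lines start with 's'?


With MULTILINE flag, ^ matches the start of each line.
Lines: ['cap', 'tag', 'fun']
Checking which lines start with 's':
  Line 1: 'cap' -> no
  Line 2: 'tag' -> no
  Line 3: 'fun' -> no
Matching lines: []
Count: 0

0


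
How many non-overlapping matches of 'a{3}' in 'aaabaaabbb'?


Pattern 'a{3}' matches exactly 3 consecutive a's (greedy, non-overlapping).
String: 'aaabaaabbb'
Scanning for runs of a's:
  Run at pos 0: 'aaa' (length 3) -> 1 match(es)
  Run at pos 4: 'aaa' (length 3) -> 1 match(es)
Matches found: ['aaa', 'aaa']
Total: 2

2


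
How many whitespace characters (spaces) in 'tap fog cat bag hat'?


\s matches whitespace characters (spaces, tabs, etc.).
Text: 'tap fog cat bag hat'
This text has 5 words separated by spaces.
Number of spaces = number of words - 1 = 5 - 1 = 4

4


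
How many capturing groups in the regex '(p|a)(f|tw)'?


To count capturing groups, count each '(' that starts a group.
Pattern: '(p|a)(f|tw)'
Walking through the pattern:
  Position 0: '(' -> group #1
  Position 5: '(' -> group #2
Total capturing groups: 2

2


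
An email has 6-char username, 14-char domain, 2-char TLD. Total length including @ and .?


An email address has format: username@domain.tld
Username length: 6
'@' character: 1
Domain length: 14
'.' character: 1
TLD length: 2
Total = 6 + 1 + 14 + 1 + 2 = 24

24


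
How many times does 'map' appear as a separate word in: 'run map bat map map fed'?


Scanning each word for exact match 'map':
  Word 1: 'run' -> no
  Word 2: 'map' -> MATCH
  Word 3: 'bat' -> no
  Word 4: 'map' -> MATCH
  Word 5: 'map' -> MATCH
  Word 6: 'fed' -> no
Total matches: 3

3


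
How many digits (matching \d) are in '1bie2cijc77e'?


\d matches any digit 0-9.
Scanning '1bie2cijc77e':
  pos 0: '1' -> DIGIT
  pos 4: '2' -> DIGIT
  pos 9: '7' -> DIGIT
  pos 10: '7' -> DIGIT
Digits found: ['1', '2', '7', '7']
Total: 4

4


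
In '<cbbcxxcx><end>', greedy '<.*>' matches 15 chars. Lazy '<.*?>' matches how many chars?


Greedy '<.*>' tries to match as MUCH as possible.
Lazy '<.*?>' tries to match as LITTLE as possible.

String: '<cbbcxxcx><end>'
Greedy '<.*>' starts at first '<' and extends to the LAST '>': '<cbbcxxcx><end>' (15 chars)
Lazy '<.*?>' starts at first '<' and stops at the FIRST '>': '<cbbcxxcx>' (10 chars)

10


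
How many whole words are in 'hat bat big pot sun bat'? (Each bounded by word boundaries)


Word boundaries (\b) mark the start/end of each word.
Text: 'hat bat big pot sun bat'
Splitting by whitespace:
  Word 1: 'hat'
  Word 2: 'bat'
  Word 3: 'big'
  Word 4: 'pot'
  Word 5: 'sun'
  Word 6: 'bat'
Total whole words: 6

6


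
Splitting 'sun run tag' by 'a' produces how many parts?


Splitting by 'a' breaks the string at each occurrence of the separator.
Text: 'sun run tag'
Parts after split:
  Part 1: 'sun run t'
  Part 2: 'g'
Total parts: 2

2


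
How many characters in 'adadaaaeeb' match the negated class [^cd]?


Negated class [^cd] matches any char NOT in {c, d}
Scanning 'adadaaaeeb':
  pos 0: 'a' -> MATCH
  pos 1: 'd' -> no (excluded)
  pos 2: 'a' -> MATCH
  pos 3: 'd' -> no (excluded)
  pos 4: 'a' -> MATCH
  pos 5: 'a' -> MATCH
  pos 6: 'a' -> MATCH
  pos 7: 'e' -> MATCH
  pos 8: 'e' -> MATCH
  pos 9: 'b' -> MATCH
Total matches: 8

8


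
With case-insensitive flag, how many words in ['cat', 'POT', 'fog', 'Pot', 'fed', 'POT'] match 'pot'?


Case-insensitive matching: compare each word's lowercase form to 'pot'.
  'cat' -> lower='cat' -> no
  'POT' -> lower='pot' -> MATCH
  'fog' -> lower='fog' -> no
  'Pot' -> lower='pot' -> MATCH
  'fed' -> lower='fed' -> no
  'POT' -> lower='pot' -> MATCH
Matches: ['POT', 'Pot', 'POT']
Count: 3

3


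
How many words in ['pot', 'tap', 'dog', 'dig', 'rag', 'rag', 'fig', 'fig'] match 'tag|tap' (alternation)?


Alternation 'tag|tap' matches either 'tag' or 'tap'.
Checking each word:
  'pot' -> no
  'tap' -> MATCH
  'dog' -> no
  'dig' -> no
  'rag' -> no
  'rag' -> no
  'fig' -> no
  'fig' -> no
Matches: ['tap']
Count: 1

1


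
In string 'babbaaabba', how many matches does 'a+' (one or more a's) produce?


Pattern 'a+' matches one or more consecutive a's.
String: 'babbaaabba'
Scanning for runs of a:
  Match 1: 'a' (length 1)
  Match 2: 'aaa' (length 3)
  Match 3: 'a' (length 1)
Total matches: 3

3


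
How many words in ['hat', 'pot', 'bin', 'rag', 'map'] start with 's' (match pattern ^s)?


Pattern ^s anchors to start of word. Check which words begin with 's':
  'hat' -> no
  'pot' -> no
  'bin' -> no
  'rag' -> no
  'map' -> no
Matching words: []
Count: 0

0


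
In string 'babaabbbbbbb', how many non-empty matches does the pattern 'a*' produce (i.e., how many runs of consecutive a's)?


Pattern 'a*' matches zero or more a's. We want non-empty runs of consecutive a's.
String: 'babaabbbbbbb'
Walking through the string to find runs of a's:
  Run 1: positions 1-1 -> 'a'
  Run 2: positions 3-4 -> 'aa'
Non-empty runs found: ['a', 'aa']
Count: 2

2


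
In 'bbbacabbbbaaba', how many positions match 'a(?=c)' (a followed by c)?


Lookahead 'a(?=c)' matches 'a' only when followed by 'c'.
String: 'bbbacabbbbaaba'
Checking each position where char is 'a':
  pos 3: 'a' -> MATCH (next='c')
  pos 5: 'a' -> no (next='b')
  pos 10: 'a' -> no (next='a')
  pos 11: 'a' -> no (next='b')
Matching positions: [3]
Count: 1

1


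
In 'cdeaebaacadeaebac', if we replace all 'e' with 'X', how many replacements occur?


re.sub('e', 'X', text) replaces every occurrence of 'e' with 'X'.
Text: 'cdeaebaacadeaebac'
Scanning for 'e':
  pos 2: 'e' -> replacement #1
  pos 4: 'e' -> replacement #2
  pos 11: 'e' -> replacement #3
  pos 13: 'e' -> replacement #4
Total replacements: 4

4


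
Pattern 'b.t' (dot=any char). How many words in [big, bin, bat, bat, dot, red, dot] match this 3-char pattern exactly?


Pattern 'b.t' means: starts with 'b', any single char, ends with 't'.
Checking each word (must be exactly 3 chars):
  'big' (len=3): no
  'bin' (len=3): no
  'bat' (len=3): MATCH
  'bat' (len=3): MATCH
  'dot' (len=3): no
  'red' (len=3): no
  'dot' (len=3): no
Matching words: ['bat', 'bat']
Total: 2

2


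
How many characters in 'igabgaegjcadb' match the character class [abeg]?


Character class [abeg] matches any of: {a, b, e, g}
Scanning string 'igabgaegjcadb' character by character:
  pos 0: 'i' -> no
  pos 1: 'g' -> MATCH
  pos 2: 'a' -> MATCH
  pos 3: 'b' -> MATCH
  pos 4: 'g' -> MATCH
  pos 5: 'a' -> MATCH
  pos 6: 'e' -> MATCH
  pos 7: 'g' -> MATCH
  pos 8: 'j' -> no
  pos 9: 'c' -> no
  pos 10: 'a' -> MATCH
  pos 11: 'd' -> no
  pos 12: 'b' -> MATCH
Total matches: 9

9


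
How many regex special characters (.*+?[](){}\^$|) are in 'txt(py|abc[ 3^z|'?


Regex special characters are: . * + ? [ ] ( ) { } \ ^ $ |
Scanning 'txt(py|abc[ 3^z|':
  pos 3: '(' -> SPECIAL
  pos 6: '|' -> SPECIAL
  pos 10: '[' -> SPECIAL
  pos 13: '^' -> SPECIAL
  pos 15: '|' -> SPECIAL
Special chars found: ['(', '|', '[', '^', '|']
Total: 5

5


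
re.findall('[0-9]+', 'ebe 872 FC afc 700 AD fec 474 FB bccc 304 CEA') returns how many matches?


Pattern '[0-9]+' finds one or more digits.
Text: 'ebe 872 FC afc 700 AD fec 474 FB bccc 304 CEA'
Scanning for matches:
  Match 1: '872'
  Match 2: '700'
  Match 3: '474'
  Match 4: '304'
Total matches: 4

4


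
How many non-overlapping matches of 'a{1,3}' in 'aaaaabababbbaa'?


Pattern 'a{1,3}' matches between 1 and 3 consecutive a's (greedy).
String: 'aaaaabababbbaa'
Finding runs of a's and applying greedy matching:
  Run at pos 0: 'aaaaa' (length 5)
  Run at pos 6: 'a' (length 1)
  Run at pos 8: 'a' (length 1)
  Run at pos 12: 'aa' (length 2)
Matches: ['aaa', 'aa', 'a', 'a', 'aa']
Count: 5

5


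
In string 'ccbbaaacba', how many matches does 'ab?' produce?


Pattern 'ab?' matches 'a' optionally followed by 'b'.
String: 'ccbbaaacba'
Scanning left to right for 'a' then checking next char:
  Match 1: 'a' (a not followed by b)
  Match 2: 'a' (a not followed by b)
  Match 3: 'a' (a not followed by b)
  Match 4: 'a' (a not followed by b)
Total matches: 4

4


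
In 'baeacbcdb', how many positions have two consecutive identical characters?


Looking for consecutive identical characters in 'baeacbcdb':
  pos 0-1: 'b' vs 'a' -> different
  pos 1-2: 'a' vs 'e' -> different
  pos 2-3: 'e' vs 'a' -> different
  pos 3-4: 'a' vs 'c' -> different
  pos 4-5: 'c' vs 'b' -> different
  pos 5-6: 'b' vs 'c' -> different
  pos 6-7: 'c' vs 'd' -> different
  pos 7-8: 'd' vs 'b' -> different
Consecutive identical pairs: []
Count: 0

0


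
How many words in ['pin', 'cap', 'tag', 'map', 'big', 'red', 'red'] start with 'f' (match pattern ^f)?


Pattern ^f anchors to start of word. Check which words begin with 'f':
  'pin' -> no
  'cap' -> no
  'tag' -> no
  'map' -> no
  'big' -> no
  'red' -> no
  'red' -> no
Matching words: []
Count: 0

0


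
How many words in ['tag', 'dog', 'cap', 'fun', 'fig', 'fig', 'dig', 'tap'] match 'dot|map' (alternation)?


Alternation 'dot|map' matches either 'dot' or 'map'.
Checking each word:
  'tag' -> no
  'dog' -> no
  'cap' -> no
  'fun' -> no
  'fig' -> no
  'fig' -> no
  'dig' -> no
  'tap' -> no
Matches: []
Count: 0

0
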